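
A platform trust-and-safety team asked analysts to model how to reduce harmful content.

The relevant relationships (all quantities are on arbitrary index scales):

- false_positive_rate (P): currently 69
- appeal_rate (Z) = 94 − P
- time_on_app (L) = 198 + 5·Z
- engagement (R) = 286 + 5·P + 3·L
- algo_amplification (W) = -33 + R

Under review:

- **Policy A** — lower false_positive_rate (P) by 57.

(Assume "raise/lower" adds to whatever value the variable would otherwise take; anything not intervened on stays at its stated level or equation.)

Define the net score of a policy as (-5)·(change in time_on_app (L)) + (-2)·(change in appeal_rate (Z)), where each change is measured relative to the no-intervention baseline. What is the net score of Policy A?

-1539

Baseline:
  P = 69
  Z = 94 − 69 = 25
  L = 198 + 5·25 = 323
Policy A (P − 57):
  P = 69 − 57 = 12
  Z = 94 − 12 = 82
  L = 198 + 5·82 = 608
ΔL = 608 − 323 = 285; ΔZ = 82 − 25 = 57
Score = (-5)·285 + (-2)·57 = -1539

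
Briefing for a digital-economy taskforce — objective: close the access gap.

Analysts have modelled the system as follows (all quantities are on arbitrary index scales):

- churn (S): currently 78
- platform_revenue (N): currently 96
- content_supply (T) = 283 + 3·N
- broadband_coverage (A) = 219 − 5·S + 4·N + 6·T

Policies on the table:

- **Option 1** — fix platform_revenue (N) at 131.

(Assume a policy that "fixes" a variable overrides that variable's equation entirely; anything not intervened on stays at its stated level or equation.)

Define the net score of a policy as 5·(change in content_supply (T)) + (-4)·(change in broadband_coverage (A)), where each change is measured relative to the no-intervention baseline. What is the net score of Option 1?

Baseline:
  S = 78
  N = 96
  T = 283 + 3·96 = 571
  A = 219 − 5·78 + 4·96 + 6·571 = 3639
Option 1 (N := 131):
  S = 78
  N = 131
  T = 283 + 3·131 = 676
  A = 219 − 5·78 + 4·131 + 6·676 = 4409
ΔT = 676 − 571 = 105; ΔA = 4409 − 3639 = 770
Score = 5·105 + (-4)·770 = -2555

-2555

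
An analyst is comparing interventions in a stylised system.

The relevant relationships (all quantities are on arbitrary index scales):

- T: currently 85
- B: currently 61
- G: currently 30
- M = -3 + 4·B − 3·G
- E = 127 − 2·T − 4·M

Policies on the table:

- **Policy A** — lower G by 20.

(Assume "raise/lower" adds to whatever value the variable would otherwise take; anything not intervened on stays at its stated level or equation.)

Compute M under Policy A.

Policy A (G − 20):
  B = 61
  G = 30 − 20 = 10
  M = -3 + 4·61 − 3·10 = 211

211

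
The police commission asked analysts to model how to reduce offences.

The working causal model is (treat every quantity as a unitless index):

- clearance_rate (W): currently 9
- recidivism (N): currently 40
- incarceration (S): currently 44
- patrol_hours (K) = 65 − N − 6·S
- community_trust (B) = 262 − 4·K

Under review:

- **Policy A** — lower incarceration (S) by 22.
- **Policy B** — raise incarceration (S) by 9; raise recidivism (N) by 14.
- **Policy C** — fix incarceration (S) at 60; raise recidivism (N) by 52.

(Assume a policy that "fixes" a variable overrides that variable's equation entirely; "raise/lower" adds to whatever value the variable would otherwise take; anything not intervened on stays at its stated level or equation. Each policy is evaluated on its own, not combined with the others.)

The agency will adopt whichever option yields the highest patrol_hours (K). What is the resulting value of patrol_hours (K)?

-107

Policy A (S − 22):
  N = 40
  S = 44 − 22 = 22
  K = 65 − 40 − 6·22 = -107
Policy B (S + 9, N + 14):
  N = 40 + 14 = 54
  S = 44 + 9 = 53
  K = 65 − 54 − 6·53 = -307
Policy C (S := 60, N + 52):
  N = 40 + 52 = 92
  S = 60
  K = 65 − 92 − 6·60 = -387
Comparing — Policy A: K=-107, Policy B: K=-307, Policy C: K=-387. Highest is -107 (Policy A).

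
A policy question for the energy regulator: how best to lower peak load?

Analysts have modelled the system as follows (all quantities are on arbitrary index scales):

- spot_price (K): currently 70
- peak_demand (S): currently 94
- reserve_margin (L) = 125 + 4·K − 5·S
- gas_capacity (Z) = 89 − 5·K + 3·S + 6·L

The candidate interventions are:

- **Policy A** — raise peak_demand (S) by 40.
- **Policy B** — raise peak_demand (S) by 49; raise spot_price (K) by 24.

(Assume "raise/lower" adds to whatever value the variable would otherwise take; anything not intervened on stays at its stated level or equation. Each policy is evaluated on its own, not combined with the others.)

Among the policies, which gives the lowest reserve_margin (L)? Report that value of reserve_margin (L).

-265

Policy A (S + 40):
  K = 70
  S = 94 + 40 = 134
  L = 125 + 4·70 − 5·134 = -265
Policy B (S + 49, K + 24):
  K = 70 + 24 = 94
  S = 94 + 49 = 143
  L = 125 + 4·94 − 5·143 = -214
Comparing — Policy A: L=-265, Policy B: L=-214. Lowest is -265 (Policy A).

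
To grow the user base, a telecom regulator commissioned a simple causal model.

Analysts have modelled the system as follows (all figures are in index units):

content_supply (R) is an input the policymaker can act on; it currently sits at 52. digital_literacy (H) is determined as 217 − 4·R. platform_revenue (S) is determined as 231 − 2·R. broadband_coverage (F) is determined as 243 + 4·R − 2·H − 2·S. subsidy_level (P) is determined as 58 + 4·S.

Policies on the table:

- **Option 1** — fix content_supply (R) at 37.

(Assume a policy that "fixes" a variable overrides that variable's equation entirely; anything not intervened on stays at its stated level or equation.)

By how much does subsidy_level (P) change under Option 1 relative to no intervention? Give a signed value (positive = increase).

120

Baseline:
  R = 52
  S = 231 − 2·52 = 127
  P = 58 + 4·127 = 566
Option 1 (R := 37):
  R = 37
  S = 231 − 2·37 = 157
  P = 58 + 4·157 = 686
Change in P: 686 − 566 = 120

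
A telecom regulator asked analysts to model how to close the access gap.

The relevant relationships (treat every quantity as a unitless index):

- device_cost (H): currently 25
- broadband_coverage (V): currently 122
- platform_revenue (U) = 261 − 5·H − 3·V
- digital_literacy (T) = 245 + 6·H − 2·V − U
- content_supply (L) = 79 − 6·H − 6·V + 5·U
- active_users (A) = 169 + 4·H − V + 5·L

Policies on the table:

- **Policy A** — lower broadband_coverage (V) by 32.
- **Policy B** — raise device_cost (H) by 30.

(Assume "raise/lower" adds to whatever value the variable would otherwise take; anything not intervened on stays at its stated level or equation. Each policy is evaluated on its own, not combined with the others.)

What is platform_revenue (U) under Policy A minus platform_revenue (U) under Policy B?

246

Policy A (V − 32):
  H = 25
  V = 122 − 32 = 90
  U = 261 − 5·25 − 3·90 = -134
Policy B (H + 30):
  H = 25 + 30 = 55
  V = 122
  U = 261 − 5·55 − 3·122 = -380
U: -134 − (-380) = 246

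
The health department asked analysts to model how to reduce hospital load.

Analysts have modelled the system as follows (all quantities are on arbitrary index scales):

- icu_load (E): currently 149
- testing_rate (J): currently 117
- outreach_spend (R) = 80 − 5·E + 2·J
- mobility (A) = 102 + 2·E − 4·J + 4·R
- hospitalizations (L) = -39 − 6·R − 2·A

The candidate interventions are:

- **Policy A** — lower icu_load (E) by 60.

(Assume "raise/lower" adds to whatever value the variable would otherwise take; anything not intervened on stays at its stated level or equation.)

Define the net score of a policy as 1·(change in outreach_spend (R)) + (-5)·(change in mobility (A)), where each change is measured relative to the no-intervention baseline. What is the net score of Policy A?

Baseline:
  E = 149
  J = 117
  R = 80 − 5·149 + 2·117 = -431
  A = 102 + 2·149 − 4·117 + 4·(-431) = -1792
Policy A (E − 60):
  E = 149 − 60 = 89
  J = 117
  R = 80 − 5·89 + 2·117 = -131
  A = 102 + 2·89 − 4·117 + 4·(-131) = -712
ΔR = -131 − (-431) = 300; ΔA = -712 − (-1792) = 1080
Score = 1·300 + (-5)·1080 = -5100

-5100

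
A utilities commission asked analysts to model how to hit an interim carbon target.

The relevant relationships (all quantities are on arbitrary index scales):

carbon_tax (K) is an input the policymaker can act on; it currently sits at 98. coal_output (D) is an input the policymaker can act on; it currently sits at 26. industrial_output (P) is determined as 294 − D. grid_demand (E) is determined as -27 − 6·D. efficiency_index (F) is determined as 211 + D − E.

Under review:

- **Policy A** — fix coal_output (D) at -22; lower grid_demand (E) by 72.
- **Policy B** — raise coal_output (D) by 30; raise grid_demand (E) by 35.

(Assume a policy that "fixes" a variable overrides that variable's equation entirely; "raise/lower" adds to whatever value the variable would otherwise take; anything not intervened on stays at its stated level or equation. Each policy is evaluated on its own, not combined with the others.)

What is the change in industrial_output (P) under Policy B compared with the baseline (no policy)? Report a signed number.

Baseline:
  D = 26
  P = 294 − 26 = 268
Policy B (D + 30, E + 35):
  D = 26 + 30 = 56
  P = 294 − 56 = 238
Change in P: 238 − 268 = -30

-30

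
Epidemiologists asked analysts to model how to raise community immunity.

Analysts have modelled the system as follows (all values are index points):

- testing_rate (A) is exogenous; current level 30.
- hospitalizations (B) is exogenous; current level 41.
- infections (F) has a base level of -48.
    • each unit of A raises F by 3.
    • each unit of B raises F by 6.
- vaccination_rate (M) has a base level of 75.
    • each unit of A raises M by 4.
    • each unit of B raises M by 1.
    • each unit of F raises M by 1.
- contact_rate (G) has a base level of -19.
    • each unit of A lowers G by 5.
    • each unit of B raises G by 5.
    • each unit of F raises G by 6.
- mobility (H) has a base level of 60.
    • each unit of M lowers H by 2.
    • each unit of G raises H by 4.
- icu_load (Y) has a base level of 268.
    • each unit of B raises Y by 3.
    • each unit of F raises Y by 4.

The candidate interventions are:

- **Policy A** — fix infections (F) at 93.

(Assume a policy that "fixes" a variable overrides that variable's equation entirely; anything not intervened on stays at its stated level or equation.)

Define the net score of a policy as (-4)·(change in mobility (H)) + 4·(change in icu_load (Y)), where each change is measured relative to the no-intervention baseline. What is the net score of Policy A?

Baseline:
  A = 30
  B = 41
  F = -48 + 3·30 + 6·41 = 288
  M = 75 + 4·30 + 41 + 288 = 524
  G = -19 − 5·30 + 5·41 + 6·288 = 1764
  H = 60 − 2·524 + 4·1764 = 6068
  Y = 268 + 3·41 + 4·288 = 1543
Policy A (F := 93):
  A = 30
  B = 41
  F = 93
  M = 75 + 4·30 + 41 + 93 = 329
  G = -19 − 5·30 + 5·41 + 6·93 = 594
  H = 60 − 2·329 + 4·594 = 1778
  Y = 268 + 3·41 + 4·93 = 763
ΔH = 1778 − 6068 = -4290; ΔY = 763 − 1543 = -780
Score = (-4)·(-4290) + 4·(-780) = 14040

14040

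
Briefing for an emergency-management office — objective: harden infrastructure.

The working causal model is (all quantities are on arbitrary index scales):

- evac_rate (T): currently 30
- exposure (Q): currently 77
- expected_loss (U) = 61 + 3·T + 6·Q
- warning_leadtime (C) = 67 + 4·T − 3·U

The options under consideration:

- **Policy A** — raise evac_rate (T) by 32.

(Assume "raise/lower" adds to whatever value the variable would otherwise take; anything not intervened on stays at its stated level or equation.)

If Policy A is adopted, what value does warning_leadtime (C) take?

-1812

Policy A (T + 32):
  T = 30 + 32 = 62
  Q = 77
  U = 61 + 3·62 + 6·77 = 709
  C = 67 + 4·62 − 3·709 = -1812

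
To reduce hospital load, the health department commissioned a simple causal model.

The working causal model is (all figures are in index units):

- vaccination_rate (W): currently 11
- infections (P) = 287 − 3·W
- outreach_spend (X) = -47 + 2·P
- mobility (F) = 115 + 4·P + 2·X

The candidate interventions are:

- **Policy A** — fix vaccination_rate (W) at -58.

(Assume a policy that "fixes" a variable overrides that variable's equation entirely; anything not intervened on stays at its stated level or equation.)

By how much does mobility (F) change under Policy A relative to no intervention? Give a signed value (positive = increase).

1656

Baseline:
  W = 11
  P = 287 − 3·11 = 254
  X = -47 + 2·254 = 461
  F = 115 + 4·254 + 2·461 = 2053
Policy A (W := -58):
  W = -58
  P = 287 − 3·(-58) = 461
  X = -47 + 2·461 = 875
  F = 115 + 4·461 + 2·875 = 3709
Change in F: 3709 − 2053 = 1656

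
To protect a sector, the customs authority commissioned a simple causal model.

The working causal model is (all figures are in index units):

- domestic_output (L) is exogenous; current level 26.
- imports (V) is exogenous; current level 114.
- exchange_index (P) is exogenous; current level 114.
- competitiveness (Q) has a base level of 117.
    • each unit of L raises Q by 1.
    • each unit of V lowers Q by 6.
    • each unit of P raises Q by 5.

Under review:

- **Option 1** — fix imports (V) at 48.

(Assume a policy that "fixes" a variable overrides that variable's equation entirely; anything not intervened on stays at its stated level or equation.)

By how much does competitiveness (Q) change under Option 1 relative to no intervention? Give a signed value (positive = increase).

396

Baseline:
  L = 26
  V = 114
  P = 114
  Q = 117 + 26 − 6·114 + 5·114 = 29
Option 1 (V := 48):
  L = 26
  V = 48
  P = 114
  Q = 117 + 26 − 6·48 + 5·114 = 425
Change in Q: 425 − 29 = 396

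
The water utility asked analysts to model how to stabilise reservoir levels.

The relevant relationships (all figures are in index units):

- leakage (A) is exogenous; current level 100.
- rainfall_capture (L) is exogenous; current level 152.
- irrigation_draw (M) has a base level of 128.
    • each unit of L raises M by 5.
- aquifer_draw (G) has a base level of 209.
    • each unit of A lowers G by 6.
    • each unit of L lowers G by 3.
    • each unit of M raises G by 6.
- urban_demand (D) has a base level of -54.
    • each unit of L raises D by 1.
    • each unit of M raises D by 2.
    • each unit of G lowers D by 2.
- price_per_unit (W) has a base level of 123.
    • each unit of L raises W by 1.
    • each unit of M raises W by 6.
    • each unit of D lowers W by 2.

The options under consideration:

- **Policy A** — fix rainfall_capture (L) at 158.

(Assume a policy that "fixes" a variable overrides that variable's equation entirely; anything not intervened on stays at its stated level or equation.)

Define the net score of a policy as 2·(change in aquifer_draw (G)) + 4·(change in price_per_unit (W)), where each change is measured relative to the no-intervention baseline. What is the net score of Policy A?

3132

Baseline:
  A = 100
  L = 152
  M = 128 + 5·152 = 888
  G = 209 − 6·100 − 3·152 + 6·888 = 4481
  D = -54 + 152 + 2·888 − 2·4481 = -7088
  W = 123 + 152 + 6·888 − 2·(-7088) = 19779
Policy A (L := 158):
  A = 100
  L = 158
  M = 128 + 5·158 = 918
  G = 209 − 6·100 − 3·158 + 6·918 = 4643
  D = -54 + 158 + 2·918 − 2·4643 = -7346
  W = 123 + 158 + 6·918 − 2·(-7346) = 20481
ΔG = 4643 − 4481 = 162; ΔW = 20481 − 19779 = 702
Score = 2·162 + 4·702 = 3132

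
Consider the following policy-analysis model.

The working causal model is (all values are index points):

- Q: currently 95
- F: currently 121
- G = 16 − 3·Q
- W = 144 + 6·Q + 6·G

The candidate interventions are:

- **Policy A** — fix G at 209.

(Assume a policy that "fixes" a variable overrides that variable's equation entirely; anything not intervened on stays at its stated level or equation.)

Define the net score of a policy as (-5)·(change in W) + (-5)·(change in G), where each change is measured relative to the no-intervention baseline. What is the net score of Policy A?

-16730

Baseline:
  Q = 95
  G = 16 − 3·95 = -269
  W = 144 + 6·95 + 6·(-269) = -900
Policy A (G := 209):
  Q = 95
  G = 209
  W = 144 + 6·95 + 6·209 = 1968
ΔW = 1968 − (-900) = 2868; ΔG = 209 − (-269) = 478
Score = (-5)·2868 + (-5)·478 = -16730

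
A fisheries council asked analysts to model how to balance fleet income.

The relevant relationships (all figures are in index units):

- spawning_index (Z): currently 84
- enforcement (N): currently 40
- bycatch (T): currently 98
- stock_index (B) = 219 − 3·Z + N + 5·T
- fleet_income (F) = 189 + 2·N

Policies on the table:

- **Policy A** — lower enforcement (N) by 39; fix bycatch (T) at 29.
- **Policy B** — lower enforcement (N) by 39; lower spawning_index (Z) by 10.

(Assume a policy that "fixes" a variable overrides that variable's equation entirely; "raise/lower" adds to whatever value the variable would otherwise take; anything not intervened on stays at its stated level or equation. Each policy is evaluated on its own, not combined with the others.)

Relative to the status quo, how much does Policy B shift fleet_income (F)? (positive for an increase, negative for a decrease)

-78

Baseline:
  N = 40
  F = 189 + 2·40 = 269
Policy B (N − 39, Z − 10):
  N = 40 − 39 = 1
  F = 189 + 2·1 = 191
Change in F: 191 − 269 = -78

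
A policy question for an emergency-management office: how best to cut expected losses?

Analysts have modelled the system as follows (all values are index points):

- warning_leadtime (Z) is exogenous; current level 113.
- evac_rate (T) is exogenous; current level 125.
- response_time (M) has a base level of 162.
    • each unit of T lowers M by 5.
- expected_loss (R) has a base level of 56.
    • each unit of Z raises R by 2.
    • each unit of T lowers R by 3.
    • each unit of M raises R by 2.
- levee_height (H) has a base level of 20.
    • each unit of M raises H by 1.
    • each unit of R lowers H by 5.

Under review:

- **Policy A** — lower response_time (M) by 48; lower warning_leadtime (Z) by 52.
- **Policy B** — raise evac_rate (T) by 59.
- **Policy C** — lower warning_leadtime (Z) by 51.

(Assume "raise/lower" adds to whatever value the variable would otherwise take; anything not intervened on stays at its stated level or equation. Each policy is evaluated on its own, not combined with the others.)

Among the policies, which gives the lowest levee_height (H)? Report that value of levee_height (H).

Policy A (M − 48, Z − 52):
  Z = 113 − 52 = 61
  T = 125
  M = 162 − 5·125 (−48 from intervention) = -511
  R = 56 + 2·61 − 3·125 + 2·(-511) = -1219
  H = 20 + (-511) − 5·(-1219) = 5604
Policy B (T + 59):
  Z = 113
  T = 125 + 59 = 184
  M = 162 − 5·184 = -758
  R = 56 + 2·113 − 3·184 + 2·(-758) = -1786
  H = 20 + (-758) − 5·(-1786) = 8192
Policy C (Z − 51):
  Z = 113 − 51 = 62
  T = 125
  M = 162 − 5·125 = -463
  R = 56 + 2·62 − 3·125 + 2·(-463) = -1121
  H = 20 + (-463) − 5·(-1121) = 5162
Comparing — Policy A: H=5604, Policy B: H=8192, Policy C: H=5162. Lowest is 5162 (Policy C).

5162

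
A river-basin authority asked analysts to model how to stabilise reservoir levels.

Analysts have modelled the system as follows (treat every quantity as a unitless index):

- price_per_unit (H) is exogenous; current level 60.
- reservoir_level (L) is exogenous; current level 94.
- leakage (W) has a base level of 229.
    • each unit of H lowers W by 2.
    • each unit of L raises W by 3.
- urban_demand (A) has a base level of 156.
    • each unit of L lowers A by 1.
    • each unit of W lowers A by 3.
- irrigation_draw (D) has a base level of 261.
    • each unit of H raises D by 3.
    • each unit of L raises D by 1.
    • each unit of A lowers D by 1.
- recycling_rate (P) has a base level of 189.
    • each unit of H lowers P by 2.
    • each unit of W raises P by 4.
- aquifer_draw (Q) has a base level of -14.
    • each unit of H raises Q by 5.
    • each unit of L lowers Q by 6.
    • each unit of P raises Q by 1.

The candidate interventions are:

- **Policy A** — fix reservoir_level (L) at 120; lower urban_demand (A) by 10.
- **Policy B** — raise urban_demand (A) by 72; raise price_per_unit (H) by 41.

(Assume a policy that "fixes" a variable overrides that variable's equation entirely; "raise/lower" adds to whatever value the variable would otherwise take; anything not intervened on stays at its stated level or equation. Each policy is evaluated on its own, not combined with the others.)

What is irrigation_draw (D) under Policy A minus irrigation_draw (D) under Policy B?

491

Policy A (L := 120, A − 10):
  H = 60
  L = 120
  W = 229 − 2·60 + 3·120 = 469
  A = 156 − 120 − 3·469 (−10 from intervention) = -1381
  D = 261 + 3·60 + 120 − (-1381) = 1942
Policy B (A + 72, H + 41):
  H = 60 + 41 = 101
  L = 94
  W = 229 − 2·101 + 3·94 = 309
  A = 156 − 94 − 3·309 (+72 from intervention) = -793
  D = 261 + 3·101 + 94 − (-793) = 1451
D: 1942 − 1451 = 491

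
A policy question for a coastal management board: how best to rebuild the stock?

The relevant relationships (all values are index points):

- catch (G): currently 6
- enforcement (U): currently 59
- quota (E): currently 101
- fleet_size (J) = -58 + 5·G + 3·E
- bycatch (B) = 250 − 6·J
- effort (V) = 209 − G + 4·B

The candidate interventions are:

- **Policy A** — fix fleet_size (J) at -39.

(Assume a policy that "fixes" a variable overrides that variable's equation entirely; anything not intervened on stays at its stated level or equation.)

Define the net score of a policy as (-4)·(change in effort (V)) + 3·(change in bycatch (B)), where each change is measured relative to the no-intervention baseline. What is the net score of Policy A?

Baseline:
  G = 6
  E = 101
  J = -58 + 5·6 + 3·101 = 275
  B = 250 − 6·275 = -1400
  V = 209 − 6 + 4·(-1400) = -5397
Policy A (J := -39):
  G = 6
  E = 101
  J = -39
  B = 250 − 6·(-39) = 484
  V = 209 − 6 + 4·484 = 2139
ΔV = 2139 − (-5397) = 7536; ΔB = 484 − (-1400) = 1884
Score = (-4)·7536 + 3·1884 = -24492

-24492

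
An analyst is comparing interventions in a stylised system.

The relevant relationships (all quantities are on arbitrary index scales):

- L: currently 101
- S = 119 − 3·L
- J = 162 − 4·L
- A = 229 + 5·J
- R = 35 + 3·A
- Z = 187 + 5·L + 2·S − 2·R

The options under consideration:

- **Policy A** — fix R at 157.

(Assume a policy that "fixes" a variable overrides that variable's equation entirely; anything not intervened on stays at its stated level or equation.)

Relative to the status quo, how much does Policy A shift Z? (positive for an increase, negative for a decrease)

Baseline:
  L = 101
  S = 119 − 3·101 = -184
  J = 162 − 4·101 = -242
  A = 229 + 5·(-242) = -981
  R = 35 + 3·(-981) = -2908
  Z = 187 + 5·101 + 2·(-184) − 2·(-2908) = 6140
Policy A (R := 157):
  L = 101
  S = 119 − 3·101 = -184
  J = 162 − 4·101 = -242
  A = 229 + 5·(-242) = -981
  R = 157
  Z = 187 + 5·101 + 2·(-184) − 2·157 = 10
Change in Z: 10 − 6140 = -6130

-6130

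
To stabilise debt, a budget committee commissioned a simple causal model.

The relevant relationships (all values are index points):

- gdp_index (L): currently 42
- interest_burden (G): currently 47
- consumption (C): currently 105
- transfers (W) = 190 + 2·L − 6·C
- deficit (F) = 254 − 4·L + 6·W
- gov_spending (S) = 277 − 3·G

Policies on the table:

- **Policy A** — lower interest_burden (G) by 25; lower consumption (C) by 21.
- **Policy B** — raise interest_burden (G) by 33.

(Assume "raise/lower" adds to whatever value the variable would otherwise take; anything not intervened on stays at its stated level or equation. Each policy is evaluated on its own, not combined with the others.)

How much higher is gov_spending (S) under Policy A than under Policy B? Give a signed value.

174

Policy A (G − 25, C − 21):
  G = 47 − 25 = 22
  S = 277 − 3·22 = 211
Policy B (G + 33):
  G = 47 + 33 = 80
  S = 277 − 3·80 = 37
S: 211 − 37 = 174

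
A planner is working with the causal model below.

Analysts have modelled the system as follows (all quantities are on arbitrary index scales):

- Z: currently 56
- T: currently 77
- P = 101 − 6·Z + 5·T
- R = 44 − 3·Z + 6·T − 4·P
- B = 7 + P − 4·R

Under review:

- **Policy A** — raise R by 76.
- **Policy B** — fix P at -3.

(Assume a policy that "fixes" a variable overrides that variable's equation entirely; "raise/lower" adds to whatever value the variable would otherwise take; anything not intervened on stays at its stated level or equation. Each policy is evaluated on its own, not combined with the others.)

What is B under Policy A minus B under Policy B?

Policy A (R + 76):
  Z = 56
  T = 77
  P = 101 − 6·56 + 5·77 = 150
  R = 44 − 3·56 + 6·77 − 4·150 (+76 from intervention) = -186
  B = 7 + 150 − 4·(-186) = 901
Policy B (P := -3):
  Z = 56
  T = 77
  P = -3
  R = 44 − 3·56 + 6·77 − 4·(-3) = 350
  B = 7 + (-3) − 4·350 = -1396
B: 901 − (-1396) = 2297

2297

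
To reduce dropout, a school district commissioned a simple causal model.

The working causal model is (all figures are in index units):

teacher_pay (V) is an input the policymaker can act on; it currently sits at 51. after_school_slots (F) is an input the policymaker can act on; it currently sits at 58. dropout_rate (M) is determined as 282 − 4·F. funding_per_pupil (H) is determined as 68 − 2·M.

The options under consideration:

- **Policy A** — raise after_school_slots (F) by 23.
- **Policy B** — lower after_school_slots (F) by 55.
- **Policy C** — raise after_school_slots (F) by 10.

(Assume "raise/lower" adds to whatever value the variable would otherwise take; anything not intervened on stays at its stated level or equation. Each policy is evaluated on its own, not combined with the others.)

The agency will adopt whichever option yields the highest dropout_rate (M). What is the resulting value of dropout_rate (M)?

Policy A (F + 23):
  F = 58 + 23 = 81
  M = 282 − 4·81 = -42
Policy B (F − 55):
  F = 58 − 55 = 3
  M = 282 − 4·3 = 270
Policy C (F + 10):
  F = 58 + 10 = 68
  M = 282 − 4·68 = 10
Comparing — Policy A: M=-42, Policy B: M=270, Policy C: M=10. Highest is 270 (Policy B).

270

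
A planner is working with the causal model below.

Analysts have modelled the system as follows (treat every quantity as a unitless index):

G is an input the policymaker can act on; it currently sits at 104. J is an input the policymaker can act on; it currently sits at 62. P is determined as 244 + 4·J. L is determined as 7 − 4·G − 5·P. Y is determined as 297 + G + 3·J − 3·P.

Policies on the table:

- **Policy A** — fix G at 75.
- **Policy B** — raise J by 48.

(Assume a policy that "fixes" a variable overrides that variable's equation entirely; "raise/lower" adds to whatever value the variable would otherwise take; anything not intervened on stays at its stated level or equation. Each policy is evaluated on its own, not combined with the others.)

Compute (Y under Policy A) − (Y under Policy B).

Policy A (G := 75):
  G = 75
  J = 62
  P = 244 + 4·62 = 492
  Y = 297 + 75 + 3·62 − 3·492 = -918
Policy B (J + 48):
  G = 104
  J = 62 + 48 = 110
  P = 244 + 4·110 = 684
  Y = 297 + 104 + 3·110 − 3·684 = -1321
Y: -918 − (-1321) = 403

403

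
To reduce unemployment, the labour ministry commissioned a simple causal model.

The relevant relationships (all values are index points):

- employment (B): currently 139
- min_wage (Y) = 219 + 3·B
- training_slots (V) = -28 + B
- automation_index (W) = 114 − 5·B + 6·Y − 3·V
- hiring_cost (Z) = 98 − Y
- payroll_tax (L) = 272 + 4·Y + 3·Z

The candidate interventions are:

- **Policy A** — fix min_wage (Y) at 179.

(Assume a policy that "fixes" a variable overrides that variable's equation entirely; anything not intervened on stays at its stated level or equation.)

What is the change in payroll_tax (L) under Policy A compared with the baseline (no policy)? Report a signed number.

Baseline:
  B = 139
  Y = 219 + 3·139 = 636
  Z = 98 − 636 = -538
  L = 272 + 4·636 + 3·(-538) = 1202
Policy A (Y := 179):
  B = 139
  Y = 179
  Z = 98 − 179 = -81
  L = 272 + 4·179 + 3·(-81) = 745
Change in L: 745 − 1202 = -457

-457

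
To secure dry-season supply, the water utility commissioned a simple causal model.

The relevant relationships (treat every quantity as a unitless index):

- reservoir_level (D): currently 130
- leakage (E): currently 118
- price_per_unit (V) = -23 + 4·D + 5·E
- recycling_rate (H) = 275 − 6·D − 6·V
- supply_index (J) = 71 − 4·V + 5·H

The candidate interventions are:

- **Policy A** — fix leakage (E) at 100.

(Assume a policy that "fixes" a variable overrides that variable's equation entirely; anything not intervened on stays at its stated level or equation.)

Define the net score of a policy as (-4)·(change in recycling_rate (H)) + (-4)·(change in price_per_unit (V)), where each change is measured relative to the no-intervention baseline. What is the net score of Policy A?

-1800

Baseline:
  D = 130
  E = 118
  V = -23 + 4·130 + 5·118 = 1087
  H = 275 − 6·130 − 6·1087 = -7027
Policy A (E := 100):
  D = 130
  E = 100
  V = -23 + 4·130 + 5·100 = 997
  H = 275 − 6·130 − 6·997 = -6487
ΔH = -6487 − (-7027) = 540; ΔV = 997 − 1087 = -90
Score = (-4)·540 + (-4)·(-90) = -1800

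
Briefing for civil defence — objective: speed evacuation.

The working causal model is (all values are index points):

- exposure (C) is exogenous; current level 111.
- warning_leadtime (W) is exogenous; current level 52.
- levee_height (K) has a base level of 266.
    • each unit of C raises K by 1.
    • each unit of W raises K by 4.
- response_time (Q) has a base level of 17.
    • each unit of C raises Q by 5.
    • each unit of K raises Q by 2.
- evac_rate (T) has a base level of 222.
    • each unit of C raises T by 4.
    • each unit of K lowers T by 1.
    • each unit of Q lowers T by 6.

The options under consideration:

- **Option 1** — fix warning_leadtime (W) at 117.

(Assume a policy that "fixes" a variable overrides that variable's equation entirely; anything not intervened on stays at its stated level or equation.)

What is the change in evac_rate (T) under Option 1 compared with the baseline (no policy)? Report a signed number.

Baseline:
  C = 111
  W = 52
  K = 266 + 111 + 4·52 = 585
  Q = 17 + 5·111 + 2·585 = 1742
  T = 222 + 4·111 − 585 − 6·1742 = -10371
Option 1 (W := 117):
  C = 111
  W = 117
  K = 266 + 111 + 4·117 = 845
  Q = 17 + 5·111 + 2·845 = 2262
  T = 222 + 4·111 − 845 − 6·2262 = -13751
Change in T: -13751 − (-10371) = -3380

-3380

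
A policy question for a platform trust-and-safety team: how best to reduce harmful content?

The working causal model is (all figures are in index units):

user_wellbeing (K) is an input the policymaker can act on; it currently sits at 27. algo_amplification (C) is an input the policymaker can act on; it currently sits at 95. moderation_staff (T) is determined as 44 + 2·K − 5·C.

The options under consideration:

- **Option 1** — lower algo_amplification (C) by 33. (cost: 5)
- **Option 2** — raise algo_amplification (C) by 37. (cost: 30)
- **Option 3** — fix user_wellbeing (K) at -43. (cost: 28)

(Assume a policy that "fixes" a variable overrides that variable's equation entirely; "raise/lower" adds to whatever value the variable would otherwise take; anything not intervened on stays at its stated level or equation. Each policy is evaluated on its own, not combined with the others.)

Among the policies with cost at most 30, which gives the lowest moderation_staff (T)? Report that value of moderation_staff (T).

-562

Option 1 (C − 33):
  K = 27
  C = 95 − 33 = 62
  T = 44 + 2·27 − 5·62 = -212
Option 2 (C + 37):
  K = 27
  C = 95 + 37 = 132
  T = 44 + 2·27 − 5·132 = -562
Option 3 (K := -43):
  K = -43
  C = 95
  T = 44 + 2·(-43) − 5·95 = -517
Comparing — Option 1: T=-212, Option 2: T=-562, Option 3: T=-517. Lowest is -562 (Option 2).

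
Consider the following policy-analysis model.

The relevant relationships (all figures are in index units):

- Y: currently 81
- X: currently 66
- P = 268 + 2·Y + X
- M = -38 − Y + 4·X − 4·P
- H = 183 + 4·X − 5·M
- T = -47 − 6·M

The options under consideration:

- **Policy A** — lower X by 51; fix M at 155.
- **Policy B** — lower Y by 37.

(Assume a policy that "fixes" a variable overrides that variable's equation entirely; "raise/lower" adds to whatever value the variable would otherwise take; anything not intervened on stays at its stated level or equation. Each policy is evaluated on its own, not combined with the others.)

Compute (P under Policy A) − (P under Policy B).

Policy A (X − 51, M := 155):
  Y = 81
  X = 66 − 51 = 15
  P = 268 + 2·81 + 15 = 445
Policy B (Y − 37):
  Y = 81 − 37 = 44
  X = 66
  P = 268 + 2·44 + 66 = 422
P: 445 − 422 = 23

23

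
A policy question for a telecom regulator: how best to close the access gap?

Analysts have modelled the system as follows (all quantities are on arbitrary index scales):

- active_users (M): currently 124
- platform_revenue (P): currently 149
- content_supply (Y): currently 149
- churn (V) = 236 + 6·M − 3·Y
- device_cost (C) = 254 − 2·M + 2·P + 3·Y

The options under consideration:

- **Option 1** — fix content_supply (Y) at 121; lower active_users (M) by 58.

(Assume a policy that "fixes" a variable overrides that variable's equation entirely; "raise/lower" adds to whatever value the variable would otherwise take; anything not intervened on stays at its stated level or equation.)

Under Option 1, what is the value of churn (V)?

269

Option 1 (Y := 121, M − 58):
  M = 124 − 58 = 66
  Y = 121
  V = 236 + 6·66 − 3·121 = 269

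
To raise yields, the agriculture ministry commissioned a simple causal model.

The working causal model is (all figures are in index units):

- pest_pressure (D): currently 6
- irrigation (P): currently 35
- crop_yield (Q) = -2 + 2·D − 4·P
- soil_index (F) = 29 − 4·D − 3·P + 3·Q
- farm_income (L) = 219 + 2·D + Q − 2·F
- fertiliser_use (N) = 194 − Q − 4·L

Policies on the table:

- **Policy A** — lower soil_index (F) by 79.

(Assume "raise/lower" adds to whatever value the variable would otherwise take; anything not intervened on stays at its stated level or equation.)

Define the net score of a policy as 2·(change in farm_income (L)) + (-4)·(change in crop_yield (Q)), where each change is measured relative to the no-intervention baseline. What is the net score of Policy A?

316

Baseline:
  D = 6
  P = 35
  Q = -2 + 2·6 − 4·35 = -130
  F = 29 − 4·6 − 3·35 + 3·(-130) = -490
  L = 219 + 2·6 + (-130) − 2·(-490) = 1081
Policy A (F − 79):
  D = 6
  P = 35
  Q = -2 + 2·6 − 4·35 = -130
  F = 29 − 4·6 − 3·35 + 3·(-130) (−79 from intervention) = -569
  L = 219 + 2·6 + (-130) − 2·(-569) = 1239
ΔL = 1239 − 1081 = 158; ΔQ = -130 − (-130) = 0
Score = 2·158 + (-4)·0 = 316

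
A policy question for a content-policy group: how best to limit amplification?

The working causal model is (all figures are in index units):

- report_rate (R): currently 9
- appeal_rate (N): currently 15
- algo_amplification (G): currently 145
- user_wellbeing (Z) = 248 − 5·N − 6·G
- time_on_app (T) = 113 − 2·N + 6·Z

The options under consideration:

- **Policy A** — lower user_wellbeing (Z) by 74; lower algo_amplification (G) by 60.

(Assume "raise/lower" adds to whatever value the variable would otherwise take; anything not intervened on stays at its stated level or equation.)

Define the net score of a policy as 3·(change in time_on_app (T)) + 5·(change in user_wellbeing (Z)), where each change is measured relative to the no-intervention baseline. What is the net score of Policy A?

Baseline:
  N = 15
  G = 145
  Z = 248 − 5·15 − 6·145 = -697
  T = 113 − 2·15 + 6·(-697) = -4099
Policy A (Z − 74, G − 60):
  N = 15
  G = 145 − 60 = 85
  Z = 248 − 5·15 − 6·85 (−74 from intervention) = -411
  T = 113 − 2·15 + 6·(-411) = -2383
ΔT = -2383 − (-4099) = 1716; ΔZ = -411 − (-697) = 286
Score = 3·1716 + 5·286 = 6578

6578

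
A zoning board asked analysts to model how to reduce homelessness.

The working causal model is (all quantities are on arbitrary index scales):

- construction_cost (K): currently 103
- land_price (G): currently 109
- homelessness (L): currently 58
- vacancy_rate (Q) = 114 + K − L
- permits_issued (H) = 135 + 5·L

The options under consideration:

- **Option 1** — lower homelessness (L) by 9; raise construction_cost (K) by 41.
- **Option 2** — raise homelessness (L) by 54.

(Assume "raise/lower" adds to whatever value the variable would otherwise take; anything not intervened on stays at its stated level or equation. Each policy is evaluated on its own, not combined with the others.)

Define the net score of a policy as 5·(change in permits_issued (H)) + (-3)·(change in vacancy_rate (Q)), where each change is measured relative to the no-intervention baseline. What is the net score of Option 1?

Baseline:
  K = 103
  L = 58
  Q = 114 + 103 − 58 = 159
  H = 135 + 5·58 = 425
Option 1 (L − 9, K + 41):
  K = 103 + 41 = 144
  L = 58 − 9 = 49
  Q = 114 + 144 − 49 = 209
  H = 135 + 5·49 = 380
ΔH = 380 − 425 = -45; ΔQ = 209 − 159 = 50
Score = 5·(-45) + (-3)·50 = -375

-375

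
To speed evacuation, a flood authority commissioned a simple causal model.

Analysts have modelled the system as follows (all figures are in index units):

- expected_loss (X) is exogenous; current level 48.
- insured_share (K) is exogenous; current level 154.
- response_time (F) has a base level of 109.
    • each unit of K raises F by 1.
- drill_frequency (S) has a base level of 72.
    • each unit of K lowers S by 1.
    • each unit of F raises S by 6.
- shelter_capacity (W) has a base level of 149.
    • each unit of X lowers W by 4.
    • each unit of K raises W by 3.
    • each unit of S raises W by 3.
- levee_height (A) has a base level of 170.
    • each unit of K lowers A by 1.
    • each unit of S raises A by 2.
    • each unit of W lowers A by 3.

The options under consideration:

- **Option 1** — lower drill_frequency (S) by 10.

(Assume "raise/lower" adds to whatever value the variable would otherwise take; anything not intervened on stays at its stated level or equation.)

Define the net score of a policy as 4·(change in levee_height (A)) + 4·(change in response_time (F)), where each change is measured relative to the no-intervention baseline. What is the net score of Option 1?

Baseline:
  X = 48
  K = 154
  F = 109 + 154 = 263
  S = 72 − 154 + 6·263 = 1496
  W = 149 − 4·48 + 3·154 + 3·1496 = 4907
  A = 170 − 154 + 2·1496 − 3·4907 = -11713
Option 1 (S − 10):
  X = 48
  K = 154
  F = 109 + 154 = 263
  S = 72 − 154 + 6·263 (−10 from intervention) = 1486
  W = 149 − 4·48 + 3·154 + 3·1486 = 4877
  A = 170 − 154 + 2·1486 − 3·4877 = -11643
ΔA = -11643 − (-11713) = 70; ΔF = 263 − 263 = 0
Score = 4·70 + 4·0 = 280

280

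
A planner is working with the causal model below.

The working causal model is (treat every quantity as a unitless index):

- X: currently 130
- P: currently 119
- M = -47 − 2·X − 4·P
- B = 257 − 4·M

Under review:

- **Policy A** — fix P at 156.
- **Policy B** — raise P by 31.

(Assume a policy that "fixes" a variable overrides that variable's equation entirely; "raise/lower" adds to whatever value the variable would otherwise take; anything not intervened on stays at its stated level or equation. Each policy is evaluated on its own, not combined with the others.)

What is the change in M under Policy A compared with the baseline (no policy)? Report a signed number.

Baseline:
  X = 130
  P = 119
  M = -47 − 2·130 − 4·119 = -783
Policy A (P := 156):
  X = 130
  P = 156
  M = -47 − 2·130 − 4·156 = -931
Change in M: -931 − (-783) = -148

-148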